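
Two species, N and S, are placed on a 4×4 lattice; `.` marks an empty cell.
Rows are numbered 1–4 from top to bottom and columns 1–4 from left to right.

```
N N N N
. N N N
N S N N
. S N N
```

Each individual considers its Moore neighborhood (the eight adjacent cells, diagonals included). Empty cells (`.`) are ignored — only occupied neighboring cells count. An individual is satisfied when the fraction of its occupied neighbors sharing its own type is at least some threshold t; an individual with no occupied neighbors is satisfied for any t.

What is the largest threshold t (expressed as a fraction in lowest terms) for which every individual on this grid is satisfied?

Row 1: (1,1)N 2/2 · (1,2)N 4/4 · (1,3)N 5/5 · (1,4)N 3/3
Row 2: (2,2)N 6/7 · (2,3)N 7/8 · (2,4)N 5/5
Row 3: (3,1)N 1/3 · (3,2)S 1/6 · (3,3)N 6/8 · (3,4)N 5/5
Row 4: (4,2)S 1/4 · (4,3)N 3/5 · (4,4)N 3/3
The smallest same-type fraction is 1/6 at (3,2), which reduces to 1/6. Any threshold above that leaves this individual unsatisfied.

1/6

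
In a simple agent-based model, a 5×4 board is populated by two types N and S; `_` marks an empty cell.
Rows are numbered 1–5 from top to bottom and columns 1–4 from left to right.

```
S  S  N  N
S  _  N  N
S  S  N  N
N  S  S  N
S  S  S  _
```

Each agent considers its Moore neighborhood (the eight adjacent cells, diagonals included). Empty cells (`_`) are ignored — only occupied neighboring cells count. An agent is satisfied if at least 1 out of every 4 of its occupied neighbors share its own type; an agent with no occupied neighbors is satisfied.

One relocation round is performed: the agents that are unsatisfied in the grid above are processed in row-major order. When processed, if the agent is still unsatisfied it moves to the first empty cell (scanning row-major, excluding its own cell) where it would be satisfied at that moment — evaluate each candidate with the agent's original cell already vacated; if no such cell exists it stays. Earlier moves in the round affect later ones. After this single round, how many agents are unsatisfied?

Initially unsatisfied (in order): (4,1).
  (4,1) → (2,2).
Resulting grid:
S S N N
S N N N
S S N N
_ S S N
S S S _
All satisfied now.

0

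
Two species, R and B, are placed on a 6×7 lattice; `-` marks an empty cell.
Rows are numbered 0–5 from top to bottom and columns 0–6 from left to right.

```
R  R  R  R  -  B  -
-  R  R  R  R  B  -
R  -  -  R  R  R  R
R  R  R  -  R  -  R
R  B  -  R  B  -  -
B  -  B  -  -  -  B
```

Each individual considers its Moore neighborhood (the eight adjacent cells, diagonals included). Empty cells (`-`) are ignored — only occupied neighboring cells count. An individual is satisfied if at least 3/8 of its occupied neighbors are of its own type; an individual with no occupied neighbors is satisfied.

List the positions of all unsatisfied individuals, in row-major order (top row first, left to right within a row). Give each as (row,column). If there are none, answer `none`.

(1,5), (4,1), (4,4)

(0,0)R 2/2 ✓
(0,1)R 4/4 ✓
(0,2)R 5/5 ✓
(0,3)R 4/4 ✓
(0,5)B 1/2 ✓
(1,1)R 5/5 ✓
(1,2)R 6/6 ✓
(1,3)R 6/6 ✓
(1,4)R 5/7 ✓
(1,5)B 1/5 ✗
(2,0)R 3/3 ✓
(2,3)R 6/6 ✓
(2,4)R 5/6 ✓
(2,5)R 5/6 ✓
(2,6)R 2/3 ✓
(3,0)R 3/4 ✓
(3,1)R 4/5 ✓
(3,2)R 3/4 ✓
(3,4)R 4/5 ✓
(3,6)R 2/2 ✓
(4,0)R 2/4 ✓
(4,1)B 2/6 ✗
(4,3)R 2/4 ✓
(4,4)B 0/2 ✗
(5,0)B 1/2 ✓
(5,2)B 1/2 ✓
(5,6)B 0/0 ✓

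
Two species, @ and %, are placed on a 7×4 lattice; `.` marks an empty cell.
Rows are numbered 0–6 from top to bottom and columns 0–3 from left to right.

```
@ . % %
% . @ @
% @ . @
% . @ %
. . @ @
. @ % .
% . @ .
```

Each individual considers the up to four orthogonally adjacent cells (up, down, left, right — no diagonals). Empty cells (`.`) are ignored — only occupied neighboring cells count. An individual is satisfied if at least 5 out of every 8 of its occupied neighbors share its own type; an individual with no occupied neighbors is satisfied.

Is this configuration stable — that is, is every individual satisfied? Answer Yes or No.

Row 0: (0,0)@ 0/1 ✗ · (0,2)% 1/2 ✗ · (0,3)% 1/2 ✗
Row 1: (1,0)% 1/2 ✗ · (1,2)@ 1/2 ✗ · (1,3)@ 2/3 ✓
Row 2: (2,0)% 2/3 ✓ · (2,1)@ 0/1 ✗ · (2,3)@ 1/2 ✗
Row 3: (3,0)% 1/1 ✓ · (3,2)@ 1/2 ✗ · (3,3)% 0/3 ✗
Row 4: (4,2)@ 2/3 ✓ · (4,3)@ 1/2 ✗
Row 5: (5,1)@ 0/1 ✗ · (5,2)% 0/3 ✗
Row 6: (6,0)% 0/0 ✓ · (6,2)@ 0/1 ✗
For instance (0,0) has only 0/1 same-type neighbors, below 5/8.

No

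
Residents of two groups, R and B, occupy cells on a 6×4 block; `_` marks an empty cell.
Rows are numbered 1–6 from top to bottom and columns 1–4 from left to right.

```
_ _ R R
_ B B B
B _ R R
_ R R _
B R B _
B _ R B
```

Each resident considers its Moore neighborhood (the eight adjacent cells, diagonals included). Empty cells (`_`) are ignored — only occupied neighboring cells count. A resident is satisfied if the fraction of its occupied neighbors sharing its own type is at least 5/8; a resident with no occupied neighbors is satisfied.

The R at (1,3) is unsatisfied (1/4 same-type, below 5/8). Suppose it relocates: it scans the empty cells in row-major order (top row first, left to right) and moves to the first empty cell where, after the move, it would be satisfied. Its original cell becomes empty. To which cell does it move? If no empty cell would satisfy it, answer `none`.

Vacating (1,3). Empty cells in order:
  (1,1): 0/1 same-type → still unsatisfied.
  (1,2): 0/2 same-type → still unsatisfied.
  (2,1): 0/2 same-type → still unsatisfied.
  (3,2): 3/6 same-type → still unsatisfied.
  (4,1): 2/4 same-type → still unsatisfied.
  (4,4): 3/4 same-type → satisfied — stop here.

(4,4)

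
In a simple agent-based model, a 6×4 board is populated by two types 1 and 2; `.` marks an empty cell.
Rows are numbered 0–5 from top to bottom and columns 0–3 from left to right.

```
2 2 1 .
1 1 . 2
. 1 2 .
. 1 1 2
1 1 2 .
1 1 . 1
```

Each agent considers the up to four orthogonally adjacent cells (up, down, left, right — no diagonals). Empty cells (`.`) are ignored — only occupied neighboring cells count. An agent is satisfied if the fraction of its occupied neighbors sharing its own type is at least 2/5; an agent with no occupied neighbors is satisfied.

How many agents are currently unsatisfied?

Row 0: (0,0)2 1/2 satisfied · (0,1)2 1/3 not · (0,2)1 0/1 not
Row 1: (1,0)1 1/2 satisfied · (1,1)1 2/3 satisfied · (1,3)2 0/0 satisfied
Row 2: (2,1)1 2/3 satisfied · (2,2)2 0/2 not
Row 3: (3,1)1 3/3 satisfied · (3,2)1 1/4 not · (3,3)2 0/1 not
Row 4: (4,0)1 2/2 satisfied · (4,1)1 3/4 satisfied · (4,2)2 0/2 not
Row 5: (5,0)1 2/2 satisfied · (5,1)1 2/2 satisfied · (5,3)1 0/0 satisfied
Unsatisfied: (0,1), (0,2), (2,2), (3,2), (3,3), (4,2) — 6 in total.

6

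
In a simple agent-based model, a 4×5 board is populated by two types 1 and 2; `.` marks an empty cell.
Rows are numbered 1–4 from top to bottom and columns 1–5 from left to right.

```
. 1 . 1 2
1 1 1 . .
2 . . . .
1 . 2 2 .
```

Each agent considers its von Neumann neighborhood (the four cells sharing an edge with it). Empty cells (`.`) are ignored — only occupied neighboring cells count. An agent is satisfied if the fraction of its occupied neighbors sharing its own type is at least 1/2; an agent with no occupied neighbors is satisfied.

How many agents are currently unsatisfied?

Row 1: (1,2)1 1/1 ✓ · (1,4)1 0/1 ✗ · (1,5)2 0/1 ✗
Row 2: (2,1)1 1/2 ✓ · (2,2)1 3/3 ✓ · (2,3)1 1/1 ✓
Row 3: (3,1)2 0/2 ✗
Row 4: (4,1)1 0/1 ✗ · (4,3)2 1/1 ✓ · (4,4)2 1/1 ✓
Unsatisfied: (1,4), (1,5), (3,1), (4,1) — 4 in total.

4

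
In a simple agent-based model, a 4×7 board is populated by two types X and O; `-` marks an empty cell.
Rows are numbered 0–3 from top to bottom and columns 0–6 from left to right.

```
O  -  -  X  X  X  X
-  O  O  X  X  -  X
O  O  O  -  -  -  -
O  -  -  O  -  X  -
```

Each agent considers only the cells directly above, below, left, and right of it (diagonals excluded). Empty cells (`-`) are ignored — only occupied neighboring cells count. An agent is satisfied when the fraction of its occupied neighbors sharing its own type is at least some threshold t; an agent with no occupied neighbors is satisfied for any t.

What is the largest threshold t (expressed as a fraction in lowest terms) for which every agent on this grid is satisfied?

Row 0: (0,0)O — no occupied neighbors · (0,3)X 2/2 · (0,4)X 3/3 · (0,5)X 2/2 · (0,6)X 2/2
Row 1: (1,1)O 2/2 · (1,2)O 2/3 · (1,3)X 2/3 · (1,4)X 2/2 · (1,6)X 1/1
Row 2: (2,0)O 2/2 · (2,1)O 3/3 · (2,2)O 2/2
Row 3: (3,0)O 1/1 · (3,3)O — no occupied neighbors · (3,5)X — no occupied neighbors
The smallest same-type fraction is 2/3 at (1,2), which reduces to 2/3. Any threshold above that leaves this agent unsatisfied.

2/3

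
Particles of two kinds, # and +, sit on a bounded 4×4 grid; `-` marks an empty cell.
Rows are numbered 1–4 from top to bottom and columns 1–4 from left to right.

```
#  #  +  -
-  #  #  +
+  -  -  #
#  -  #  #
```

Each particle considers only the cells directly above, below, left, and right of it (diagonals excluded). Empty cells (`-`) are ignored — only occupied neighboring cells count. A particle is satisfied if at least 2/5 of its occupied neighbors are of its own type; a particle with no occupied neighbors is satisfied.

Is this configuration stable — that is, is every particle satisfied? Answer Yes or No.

(1,1)# 1/1 satisfied
(1,2)# 2/3 satisfied
(1,3)+ 0/2 not
(2,2)# 2/2 satisfied
(2,3)# 1/3 not
(2,4)+ 0/2 not
(3,1)+ 0/1 not
(3,4)# 1/2 satisfied
(4,1)# 0/1 not
(4,3)# 1/1 satisfied
(4,4)# 2/2 satisfied
For instance (1,3) has only 0/2 same-type neighbors, below 2/5.

No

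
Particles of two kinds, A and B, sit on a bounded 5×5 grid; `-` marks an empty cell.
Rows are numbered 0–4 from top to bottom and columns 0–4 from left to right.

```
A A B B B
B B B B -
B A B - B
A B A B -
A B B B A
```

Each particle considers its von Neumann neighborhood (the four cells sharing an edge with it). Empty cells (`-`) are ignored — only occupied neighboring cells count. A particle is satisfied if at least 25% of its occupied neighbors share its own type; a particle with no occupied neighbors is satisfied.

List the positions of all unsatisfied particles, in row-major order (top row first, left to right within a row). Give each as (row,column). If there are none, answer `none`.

Row 0: (0,0)A 1/2 satisfied · (0,1)A 1/3 satisfied · (0,2)B 2/3 satisfied · (0,3)B 3/3 satisfied · (0,4)B 1/1 satisfied
Row 1: (1,0)B 2/3 satisfied · (1,1)B 2/4 satisfied · (1,2)B 4/4 satisfied · (1,3)B 2/2 satisfied
Row 2: (2,0)B 1/3 satisfied · (2,1)A 0/4 not · (2,2)B 1/3 satisfied · (2,4)B 0/0 satisfied
Row 3: (3,0)A 1/3 satisfied · (3,1)B 1/4 satisfied · (3,2)A 0/4 not · (3,3)B 1/2 satisfied
Row 4: (4,0)A 1/2 satisfied · (4,1)B 2/3 satisfied · (4,2)B 2/3 satisfied · (4,3)B 2/3 satisfied · (4,4)A 0/1 not

(2,1), (3,2), (4,4)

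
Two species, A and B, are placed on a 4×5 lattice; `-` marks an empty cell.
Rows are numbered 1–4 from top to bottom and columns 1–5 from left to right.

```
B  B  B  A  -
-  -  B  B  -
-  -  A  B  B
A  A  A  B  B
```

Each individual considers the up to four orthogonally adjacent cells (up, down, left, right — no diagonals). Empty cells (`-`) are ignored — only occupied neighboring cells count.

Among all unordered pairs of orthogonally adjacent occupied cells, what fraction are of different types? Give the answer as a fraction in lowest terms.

5/17

Scan each occupied cell's neighbors to the right and below so each pair is counted once.
From row 1: 2 unlike of 5 pairs (running 2/5).
From row 2: 1 unlike of 3 pairs (running 3/8).
From row 3: 1 unlike of 5 pairs (running 4/13).
From row 4: 1 unlike of 4 pairs (running 5/17).
Total adjacent occupied pairs: 17; unlike-type pairs: 5.
5/17 is already in lowest terms.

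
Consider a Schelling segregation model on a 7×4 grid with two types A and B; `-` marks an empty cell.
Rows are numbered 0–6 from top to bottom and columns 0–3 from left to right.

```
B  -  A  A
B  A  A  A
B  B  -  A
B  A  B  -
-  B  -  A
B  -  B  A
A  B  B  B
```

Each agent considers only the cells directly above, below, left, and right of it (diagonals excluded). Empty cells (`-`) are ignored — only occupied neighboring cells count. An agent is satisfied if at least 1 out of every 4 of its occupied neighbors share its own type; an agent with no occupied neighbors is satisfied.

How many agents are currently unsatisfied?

Row 0: (0,0)B 1/1 ok · (0,2)A 2/2 ok · (0,3)A 2/2 ok
Row 1: (1,0)B 2/3 ok · (1,1)A 1/3 ok · (1,2)A 3/3 ok · (1,3)A 3/3 ok
Row 2: (2,0)B 3/3 ok · (2,1)B 1/3 ok · (2,3)A 1/1 ok
Row 3: (3,0)B 1/2 ok · (3,1)A 0/4 unhappy · (3,2)B 0/1 unhappy
Row 4: (4,1)B 0/1 unhappy · (4,3)A 1/1 ok
Row 5: (5,0)B 0/1 unhappy · (5,2)B 1/2 ok · (5,3)A 1/3 ok
Row 6: (6,0)A 0/2 unhappy · (6,1)B 1/2 ok · (6,2)B 3/3 ok · (6,3)B 1/2 ok
Unsatisfied: (3,1), (3,2), (4,1), (5,0), (6,0) — 5 in total.

5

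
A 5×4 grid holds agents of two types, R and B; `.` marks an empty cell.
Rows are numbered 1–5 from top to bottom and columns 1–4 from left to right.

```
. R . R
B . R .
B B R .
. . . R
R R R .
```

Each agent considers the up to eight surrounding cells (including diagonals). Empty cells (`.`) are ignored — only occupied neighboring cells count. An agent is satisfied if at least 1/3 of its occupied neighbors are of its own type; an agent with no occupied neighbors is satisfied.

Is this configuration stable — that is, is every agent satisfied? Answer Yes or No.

Yes

(1,2)R 1/2 satisfied
(1,4)R 1/1 satisfied
(2,1)B 2/3 satisfied
(2,3)R 3/4 satisfied
(3,1)B 2/2 satisfied
(3,2)B 2/4 satisfied
(3,3)R 2/3 satisfied
(4,4)R 2/2 satisfied
(5,1)R 1/1 satisfied
(5,2)R 2/2 satisfied
(5,3)R 2/2 satisfied
All meet the threshold, so the configuration is stable.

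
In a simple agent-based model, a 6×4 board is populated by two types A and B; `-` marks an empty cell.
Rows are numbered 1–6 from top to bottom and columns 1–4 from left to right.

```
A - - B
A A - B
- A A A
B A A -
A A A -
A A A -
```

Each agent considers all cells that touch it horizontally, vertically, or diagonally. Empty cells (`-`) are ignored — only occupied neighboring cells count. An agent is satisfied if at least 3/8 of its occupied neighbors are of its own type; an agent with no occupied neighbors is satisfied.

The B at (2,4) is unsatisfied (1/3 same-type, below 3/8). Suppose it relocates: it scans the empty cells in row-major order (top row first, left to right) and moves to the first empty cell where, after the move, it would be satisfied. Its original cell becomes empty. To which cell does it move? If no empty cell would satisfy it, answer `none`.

(1,3)

Vacating (2,4). Empty cells in order:
  (1,2): 0/3 same-type → still unsatisfied.
  (1,3): 1/2 same-type → satisfied — stop here.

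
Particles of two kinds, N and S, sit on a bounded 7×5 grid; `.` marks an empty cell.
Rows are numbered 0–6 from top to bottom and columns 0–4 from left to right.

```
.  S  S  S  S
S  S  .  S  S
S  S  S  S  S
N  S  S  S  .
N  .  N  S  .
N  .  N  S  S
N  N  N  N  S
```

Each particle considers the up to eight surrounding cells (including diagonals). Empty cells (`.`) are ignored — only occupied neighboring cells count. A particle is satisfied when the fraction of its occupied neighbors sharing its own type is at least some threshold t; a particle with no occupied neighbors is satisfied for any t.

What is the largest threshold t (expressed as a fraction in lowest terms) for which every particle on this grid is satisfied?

(0,1)S 3/3
(0,2)S 4/4
(0,3)S 4/4
(0,4)S 3/3
(1,0)S 4/4
(1,1)S 6/6
(1,3)S 7/7
(1,4)S 5/5
(2,0)S 4/5
(2,1)S 6/7
(2,2)S 7/7
(2,3)S 6/6
(2,4)S 4/4
(3,0)N 1/4
(3,1)S 4/7
(3,2)S 6/7
(3,3)S 5/6
(4,0)N 2/3
(4,2)N 1/6
(4,3)S 4/6
(5,0)N 3/3
(5,2)N 4/6
(5,3)S 3/7
(5,4)S 3/4
(6,0)N 2/2
(6,1)N 4/4
(6,2)N 3/4
(6,3)N 2/5
(6,4)S 2/3
The smallest same-type fraction is 1/6 at (4,2), which reduces to 1/6. Any threshold above that leaves this particle unsatisfied.

1/6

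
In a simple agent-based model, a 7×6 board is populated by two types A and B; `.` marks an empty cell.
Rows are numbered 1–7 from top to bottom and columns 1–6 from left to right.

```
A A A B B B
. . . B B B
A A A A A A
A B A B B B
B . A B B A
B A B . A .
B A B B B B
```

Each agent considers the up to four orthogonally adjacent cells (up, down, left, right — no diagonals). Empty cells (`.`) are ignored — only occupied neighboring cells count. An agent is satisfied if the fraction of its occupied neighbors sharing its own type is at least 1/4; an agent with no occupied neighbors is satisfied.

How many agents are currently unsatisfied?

(1,1)A 1/1 satisfied
(1,2)A 2/2 satisfied
(1,3)A 1/2 satisfied
(1,4)B 2/3 satisfied
(1,5)B 3/3 satisfied
(1,6)B 2/2 satisfied
(2,4)B 2/3 satisfied
(2,5)B 3/4 satisfied
(2,6)B 2/3 satisfied
(3,1)A 2/2 satisfied
(3,2)A 2/3 satisfied
(3,3)A 3/3 satisfied
(3,4)A 2/4 satisfied
(3,5)A 2/4 satisfied
(3,6)A 1/3 satisfied
(4,1)A 1/3 satisfied
(4,2)B 0/3 not
(4,3)A 2/4 satisfied
(4,4)B 2/4 satisfied
(4,5)B 3/4 satisfied
(4,6)B 1/3 satisfied
(5,1)B 1/2 satisfied
(5,3)A 1/3 satisfied
(5,4)B 2/3 satisfied
(5,5)B 2/4 satisfied
(5,6)A 0/2 not
(6,1)B 2/3 satisfied
(6,2)A 1/3 satisfied
(6,3)B 1/3 satisfied
(6,5)A 0/2 not
(7,1)B 1/2 satisfied
(7,2)A 1/3 satisfied
(7,3)B 2/3 satisfied
(7,4)B 2/2 satisfied
(7,5)B 2/3 satisfied
(7,6)B 1/1 satisfied
Unsatisfied: (4,2), (5,6), (6,5) — 3 in total.

3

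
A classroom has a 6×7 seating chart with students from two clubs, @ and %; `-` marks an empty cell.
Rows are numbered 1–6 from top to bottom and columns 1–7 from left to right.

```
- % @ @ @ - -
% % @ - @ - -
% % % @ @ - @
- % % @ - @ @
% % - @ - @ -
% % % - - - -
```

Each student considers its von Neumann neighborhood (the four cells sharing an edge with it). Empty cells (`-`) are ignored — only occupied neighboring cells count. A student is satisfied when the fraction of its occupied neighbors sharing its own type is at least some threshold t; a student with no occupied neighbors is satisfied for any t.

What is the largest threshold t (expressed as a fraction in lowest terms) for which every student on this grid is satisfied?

1/3

(1,2)% 1/2
(1,3)@ 2/3
(1,4)@ 2/2
(1,5)@ 2/2
(2,1)% 2/2
(2,2)% 3/4
(2,3)@ 1/3
(2,5)@ 2/2
(3,1)% 2/2
(3,2)% 4/4
(3,3)% 2/4
(3,4)@ 2/3
(3,5)@ 2/2
(3,7)@ 1/1
(4,2)% 3/3
(4,3)% 2/3
(4,4)@ 2/3
(4,6)@ 2/2
(4,7)@ 2/2
(5,1)% 2/2
(5,2)% 3/3
(5,4)@ 1/1
(5,6)@ 1/1
(6,1)% 2/2
(6,2)% 3/3
(6,3)% 1/1
The smallest same-type fraction is 1/3 at (2,3), which reduces to 1/3. Any threshold above that leaves this student unsatisfied.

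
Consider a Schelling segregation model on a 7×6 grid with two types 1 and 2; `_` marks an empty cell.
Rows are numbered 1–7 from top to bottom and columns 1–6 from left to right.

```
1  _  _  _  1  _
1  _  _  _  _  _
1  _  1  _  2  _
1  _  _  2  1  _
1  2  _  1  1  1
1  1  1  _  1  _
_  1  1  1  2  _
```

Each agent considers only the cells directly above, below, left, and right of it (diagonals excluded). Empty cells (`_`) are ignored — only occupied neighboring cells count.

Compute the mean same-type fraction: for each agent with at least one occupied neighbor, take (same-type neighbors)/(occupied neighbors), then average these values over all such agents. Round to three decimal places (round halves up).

Row 1: (1,1)1 1/1 · (1,5)1 — no occupied neighbors
Row 2: (2,1)1 2/2
Row 3: (3,1)1 2/2 · (3,3)1 — no occupied neighbors · (3,5)2 0/1
Row 4: (4,1)1 2/2 · (4,4)2 0/2 · (4,5)1 1/3
Row 5: (5,1)1 2/3 · (5,2)2 0/2 · (5,4)1 1/2 · (5,5)1 4/4 · (5,6)1 1/1
Row 6: (6,1)1 2/2 · (6,2)1 3/4 · (6,3)1 2/2 · (6,5)1 1/2
Row 7: (7,2)1 2/2 · (7,3)1 3/3 · (7,4)1 1/2 · (7,5)2 0/2
Sum over 20 agents: 1/1 + 2/2 + 2/2 + 0/1 + 2/2 + 0/2 + 1/3 + 2/3 + 0/2 + 1/2 + 4/4 + 1/1 + 2/2 + 3/4 + 2/2 + 1/2 + 2/2 + 3/3 + 1/2 + 0/2 = 53/4; mean = 53/4 ÷ 20 = 53/80 = 0.6625 → 0.663.

0.663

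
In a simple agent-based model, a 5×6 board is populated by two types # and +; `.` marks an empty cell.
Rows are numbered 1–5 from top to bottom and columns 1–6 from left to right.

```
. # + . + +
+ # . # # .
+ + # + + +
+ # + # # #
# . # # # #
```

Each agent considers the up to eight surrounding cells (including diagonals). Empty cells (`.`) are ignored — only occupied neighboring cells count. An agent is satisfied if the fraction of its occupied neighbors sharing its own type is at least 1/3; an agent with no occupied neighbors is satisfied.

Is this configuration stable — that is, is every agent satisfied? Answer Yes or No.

No

(1,2)# 1/3 ok
(1,3)+ 0/3 unhappy
(1,5)+ 1/3 ok
(1,6)+ 1/2 ok
(2,1)+ 2/4 ok
(2,2)# 2/6 ok
(2,4)# 2/6 ok
(2,5)# 1/6 unhappy
(3,1)+ 3/5 ok
(3,2)+ 4/7 ok
(3,3)# 4/7 ok
(3,4)+ 2/7 unhappy
(3,5)+ 2/7 unhappy
(3,6)+ 1/4 unhappy
(4,1)+ 2/4 ok
(4,2)# 3/7 ok
(4,3)+ 2/7 unhappy
(4,4)# 5/8 ok
(4,5)# 5/8 ok
(4,6)# 3/5 ok
(5,1)# 1/2 ok
(5,3)# 3/4 ok
(5,4)# 4/5 ok
(5,5)# 5/5 ok
(5,6)# 3/3 ok
For instance (1,3) has only 0/3 same-type neighbors, below 1/3.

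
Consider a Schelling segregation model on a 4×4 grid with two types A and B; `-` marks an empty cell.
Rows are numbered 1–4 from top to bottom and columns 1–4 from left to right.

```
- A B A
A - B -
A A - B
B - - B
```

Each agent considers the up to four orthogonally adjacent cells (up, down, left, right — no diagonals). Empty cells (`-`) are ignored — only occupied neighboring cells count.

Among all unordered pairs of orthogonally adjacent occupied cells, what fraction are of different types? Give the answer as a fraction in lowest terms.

3/7

Scan each occupied cell's neighbors to the right and below so each pair is counted once.
Row 1: A(1,2)–B(1,3)≠ B(1,3)–A(1,4)≠ B(1,3)–B(2,3)=  → 2/3 unlike.
Row 2: A(2,1)–A(3,1)=  → 0/1 unlike.
Row 3: A(3,1)–A(3,2)= A(3,1)–B(4,1)≠ B(3,4)–B(4,4)=  → 1/3 unlike.
Total adjacent occupied pairs: 7; unlike-type pairs: 3.
3/7 is already in lowest terms.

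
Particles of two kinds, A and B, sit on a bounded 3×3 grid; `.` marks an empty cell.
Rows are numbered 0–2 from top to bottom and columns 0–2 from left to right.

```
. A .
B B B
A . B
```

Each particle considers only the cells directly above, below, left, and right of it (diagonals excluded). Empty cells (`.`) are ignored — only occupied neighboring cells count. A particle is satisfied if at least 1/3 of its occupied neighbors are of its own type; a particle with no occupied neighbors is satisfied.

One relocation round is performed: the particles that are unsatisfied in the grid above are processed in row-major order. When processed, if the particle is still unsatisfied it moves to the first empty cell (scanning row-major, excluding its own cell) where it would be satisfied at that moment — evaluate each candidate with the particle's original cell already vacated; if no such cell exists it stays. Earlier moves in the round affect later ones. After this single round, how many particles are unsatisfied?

0

Initially unsatisfied (in order): (0,1), (2,0).
  (0,1) → (2,1).
  (2,0): now satisfied by earlier moves; stays.
Resulting grid:
. . .
B B B
A A B
All satisfied now.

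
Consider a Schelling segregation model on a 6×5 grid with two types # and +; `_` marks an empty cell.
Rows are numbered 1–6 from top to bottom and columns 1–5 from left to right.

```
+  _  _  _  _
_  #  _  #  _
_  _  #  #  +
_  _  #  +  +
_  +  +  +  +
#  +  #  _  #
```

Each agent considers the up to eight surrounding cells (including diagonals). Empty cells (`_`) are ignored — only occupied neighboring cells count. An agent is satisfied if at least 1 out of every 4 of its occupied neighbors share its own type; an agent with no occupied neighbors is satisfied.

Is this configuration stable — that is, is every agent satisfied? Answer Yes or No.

Row 1: (1,1)+ 0/1 ✗
Row 2: (2,2)# 1/2 ✓ · (2,4)# 2/3 ✓
Row 3: (3,3)# 4/5 ✓ · (3,4)# 3/6 ✓ · (3,5)+ 2/4 ✓
Row 4: (4,3)# 2/6 ✓ · (4,4)+ 5/8 ✓ · (4,5)+ 4/5 ✓
Row 5: (5,2)+ 2/5 ✓ · (5,3)+ 4/6 ✓ · (5,4)+ 4/7 ✓ · (5,5)+ 3/4 ✓
Row 6: (6,1)# 0/2 ✗ · (6,2)+ 2/4 ✓ · (6,3)# 0/4 ✗ · (6,5)# 0/2 ✗
For instance (1,1) has only 0/1 same-type neighbors, below 1/4.

No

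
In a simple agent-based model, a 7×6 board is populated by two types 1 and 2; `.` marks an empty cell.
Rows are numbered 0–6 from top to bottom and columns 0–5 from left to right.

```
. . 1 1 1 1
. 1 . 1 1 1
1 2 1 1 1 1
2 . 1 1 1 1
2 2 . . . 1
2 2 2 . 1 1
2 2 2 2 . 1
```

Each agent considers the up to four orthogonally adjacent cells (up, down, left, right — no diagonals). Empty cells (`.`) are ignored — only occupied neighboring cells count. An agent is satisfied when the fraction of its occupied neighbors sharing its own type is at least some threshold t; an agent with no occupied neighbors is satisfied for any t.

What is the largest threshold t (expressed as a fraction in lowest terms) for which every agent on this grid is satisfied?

0/1

(0,2)1 1/1
(0,3)1 3/3
(0,4)1 3/3
(0,5)1 2/2
(1,1)1 0/1
(1,3)1 3/3
(1,4)1 4/4
(1,5)1 3/3
(2,0)1 0/2
(2,1)2 0/3
(2,2)1 2/3
(2,3)1 4/4
(2,4)1 4/4
(2,5)1 3/3
(3,0)2 1/2
(3,2)1 2/2
(3,3)1 3/3
(3,4)1 3/3
(3,5)1 3/3
(4,0)2 3/3
(4,1)2 2/2
(4,5)1 2/2
(5,0)2 3/3
(5,1)2 4/4
(5,2)2 2/2
(5,4)1 1/1
(5,5)1 3/3
(6,0)2 2/2
(6,1)2 3/3
(6,2)2 3/3
(6,3)2 1/1
(6,5)1 1/1
The smallest same-type fraction is 0/1 at (1,1), which reduces to 0/1. Any threshold above that leaves this agent unsatisfied.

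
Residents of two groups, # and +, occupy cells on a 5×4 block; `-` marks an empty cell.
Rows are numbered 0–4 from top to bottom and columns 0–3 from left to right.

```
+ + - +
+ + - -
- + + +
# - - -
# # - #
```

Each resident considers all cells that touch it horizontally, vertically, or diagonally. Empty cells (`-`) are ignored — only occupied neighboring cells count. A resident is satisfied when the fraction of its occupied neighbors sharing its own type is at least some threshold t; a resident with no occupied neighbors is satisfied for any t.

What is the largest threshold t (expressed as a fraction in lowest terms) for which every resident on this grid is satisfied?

2/3

(0,0)+ 3/3
(0,1)+ 3/3
(0,3)+ — no occupied neighbors
(1,0)+ 4/4
(1,1)+ 5/5
(2,1)+ 3/4
(2,2)+ 3/3
(2,3)+ 1/1
(3,0)# 2/3
(4,0)# 2/2
(4,1)# 2/2
(4,3)# — no occupied neighbors
The smallest same-type fraction is 2/3 at (3,0), which reduces to 2/3. Any threshold above that leaves this resident unsatisfied.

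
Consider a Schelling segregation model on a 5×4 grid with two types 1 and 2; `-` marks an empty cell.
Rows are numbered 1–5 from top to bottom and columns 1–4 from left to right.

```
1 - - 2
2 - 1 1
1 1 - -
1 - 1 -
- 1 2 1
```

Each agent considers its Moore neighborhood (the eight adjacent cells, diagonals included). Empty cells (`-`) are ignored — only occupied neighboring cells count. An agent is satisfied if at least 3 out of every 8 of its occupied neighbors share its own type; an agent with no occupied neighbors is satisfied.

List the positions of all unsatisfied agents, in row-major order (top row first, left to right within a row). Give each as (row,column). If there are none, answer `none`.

(1,1), (1,4), (2,1), (5,3)

(1,1)1 0/1 ✗
(1,4)2 0/2 ✗
(2,1)2 0/3 ✗
(2,3)1 2/3 ✓
(2,4)1 1/2 ✓
(3,1)1 2/3 ✓
(3,2)1 4/5 ✓
(4,1)1 3/3 ✓
(4,3)1 3/4 ✓
(5,2)1 2/3 ✓
(5,3)2 0/3 ✗
(5,4)1 1/2 ✓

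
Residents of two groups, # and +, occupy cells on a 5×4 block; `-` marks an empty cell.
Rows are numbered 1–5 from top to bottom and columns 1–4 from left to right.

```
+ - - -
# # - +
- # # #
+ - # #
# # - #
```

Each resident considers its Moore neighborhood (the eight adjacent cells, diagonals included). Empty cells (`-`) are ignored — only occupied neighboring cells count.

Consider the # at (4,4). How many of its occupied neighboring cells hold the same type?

Occupied neighbors of (4,4): (3,3)=#, (3,4)=#, (4,3)=#, (5,4)=#.
Same type (#): 4 of 4.

4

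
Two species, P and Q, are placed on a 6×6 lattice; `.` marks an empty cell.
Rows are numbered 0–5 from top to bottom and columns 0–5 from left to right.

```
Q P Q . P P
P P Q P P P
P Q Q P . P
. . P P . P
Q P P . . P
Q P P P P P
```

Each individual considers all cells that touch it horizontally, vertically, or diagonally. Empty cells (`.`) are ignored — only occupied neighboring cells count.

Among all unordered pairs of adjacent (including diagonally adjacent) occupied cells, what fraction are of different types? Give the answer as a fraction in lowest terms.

Scan each occupied cell's neighbors to the right and below (and the two forward diagonals) so each pair is counted once.
From row 0: 7 unlike of 16 pairs (running 7/16).
From row 1: 7 unlike of 18 pairs (running 14/34).
From row 2: 5 unlike of 9 pairs (running 19/43).
From row 3: 0 unlike of 5 pairs (running 19/48).
From row 4: 3 unlike of 12 pairs (running 22/60).
From row 5: 1 unlike of 5 pairs (running 23/65).
Total adjacent occupied pairs: 65; unlike-type pairs: 23.
23/65 is already in lowest terms.

23/65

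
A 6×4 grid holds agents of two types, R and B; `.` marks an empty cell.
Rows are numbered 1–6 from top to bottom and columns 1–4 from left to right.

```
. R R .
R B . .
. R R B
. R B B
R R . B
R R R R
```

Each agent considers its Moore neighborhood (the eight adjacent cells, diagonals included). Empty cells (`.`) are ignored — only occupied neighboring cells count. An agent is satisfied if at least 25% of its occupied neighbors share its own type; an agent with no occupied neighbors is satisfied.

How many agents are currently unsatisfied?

1

Row 1: (1,2)R 2/3 ok · (1,3)R 1/2 ok
Row 2: (2,1)R 2/3 ok · (2,2)B 0/5 unhappy
Row 3: (3,2)R 3/5 ok · (3,3)R 2/6 ok · (3,4)B 2/3 ok
Row 4: (4,2)R 4/5 ok · (4,3)B 3/7 ok · (4,4)B 3/4 ok
Row 5: (5,1)R 4/4 ok · (5,2)R 5/6 ok · (5,4)B 2/4 ok
Row 6: (6,1)R 3/3 ok · (6,2)R 4/4 ok · (6,3)R 3/4 ok · (6,4)R 1/2 ok
Unsatisfied: (2,2) — 1 in total.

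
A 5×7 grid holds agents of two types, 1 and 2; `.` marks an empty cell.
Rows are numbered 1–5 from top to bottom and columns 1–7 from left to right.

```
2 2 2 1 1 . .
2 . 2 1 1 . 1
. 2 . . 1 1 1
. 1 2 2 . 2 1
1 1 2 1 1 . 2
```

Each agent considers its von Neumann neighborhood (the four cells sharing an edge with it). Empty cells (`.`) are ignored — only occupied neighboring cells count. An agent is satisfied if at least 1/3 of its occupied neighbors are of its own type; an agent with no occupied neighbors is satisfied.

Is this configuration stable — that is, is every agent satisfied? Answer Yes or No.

(1,1)2 2/2 ok
(1,2)2 2/2 ok
(1,3)2 2/3 ok
(1,4)1 2/3 ok
(1,5)1 2/2 ok
(2,1)2 1/1 ok
(2,3)2 1/2 ok
(2,4)1 2/3 ok
(2,5)1 3/3 ok
(2,7)1 1/1 ok
(3,2)2 0/1 unhappy
(3,5)1 2/2 ok
(3,6)1 2/3 ok
(3,7)1 3/3 ok
(4,2)1 1/3 ok
(4,3)2 2/3 ok
(4,4)2 1/2 ok
(4,6)2 0/2 unhappy
(4,7)1 1/3 ok
(5,1)1 1/1 ok
(5,2)1 2/3 ok
(5,3)2 1/3 ok
(5,4)1 1/3 ok
(5,5)1 1/1 ok
(5,7)2 0/1 unhappy
For instance (3,2) has only 0/1 same-type neighbors, below 1/3.

No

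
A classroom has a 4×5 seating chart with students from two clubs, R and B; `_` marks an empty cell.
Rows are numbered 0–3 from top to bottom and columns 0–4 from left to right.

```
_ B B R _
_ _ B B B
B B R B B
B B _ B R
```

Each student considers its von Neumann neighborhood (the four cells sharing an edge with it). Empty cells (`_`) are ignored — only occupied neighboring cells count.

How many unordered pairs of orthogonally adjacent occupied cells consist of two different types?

7

Scan each occupied cell's neighbors to the right and below so each pair is counted once.
Row 0: B(0,1)–B(0,2)= B(0,2)–R(0,3)≠ B(0,2)–B(1,2)= R(0,3)–B(1,3)≠  → 2/4 unlike.
Row 1: B(1,2)–B(1,3)= B(1,2)–R(2,2)≠ B(1,3)–B(1,4)= B(1,3)–B(2,3)= B(1,4)–B(2,4)=  → 1/5 unlike.
Row 2: B(2,0)–B(2,1)= B(2,0)–B(3,0)= B(2,1)–R(2,2)≠ B(2,1)–B(3,1)= R(2,2)–B(2,3)≠ B(2,3)–B(2,4)= B(2,3)–B(3,3)= B(2,4)–R(3,4)≠  → 3/8 unlike.
Row 3: B(3,0)–B(3,1)= B(3,3)–R(3,4)≠  → 1/2 unlike.
Total adjacent occupied pairs: 19; unlike-type pairs: 7.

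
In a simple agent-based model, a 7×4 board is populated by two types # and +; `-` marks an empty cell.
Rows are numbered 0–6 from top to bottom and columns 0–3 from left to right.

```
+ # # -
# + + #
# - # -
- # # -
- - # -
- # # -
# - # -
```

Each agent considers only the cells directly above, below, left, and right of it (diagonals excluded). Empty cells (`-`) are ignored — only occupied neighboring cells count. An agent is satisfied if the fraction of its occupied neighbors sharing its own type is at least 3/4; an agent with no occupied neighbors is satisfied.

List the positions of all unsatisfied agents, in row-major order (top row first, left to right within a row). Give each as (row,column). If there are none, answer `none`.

Row 0: (0,0)+ 0/2 ✗ · (0,1)# 1/3 ✗ · (0,2)# 1/2 ✗
Row 1: (1,0)# 1/3 ✗ · (1,1)+ 1/3 ✗ · (1,2)+ 1/4 ✗ · (1,3)# 0/1 ✗
Row 2: (2,0)# 1/1 ✓ · (2,2)# 1/2 ✗
Row 3: (3,1)# 1/1 ✓ · (3,2)# 3/3 ✓
Row 4: (4,2)# 2/2 ✓
Row 5: (5,1)# 1/1 ✓ · (5,2)# 3/3 ✓
Row 6: (6,0)# 0/0 ✓ · (6,2)# 1/1 ✓

(0,0), (0,1), (0,2), (1,0), (1,1), (1,2), (1,3), (2,2)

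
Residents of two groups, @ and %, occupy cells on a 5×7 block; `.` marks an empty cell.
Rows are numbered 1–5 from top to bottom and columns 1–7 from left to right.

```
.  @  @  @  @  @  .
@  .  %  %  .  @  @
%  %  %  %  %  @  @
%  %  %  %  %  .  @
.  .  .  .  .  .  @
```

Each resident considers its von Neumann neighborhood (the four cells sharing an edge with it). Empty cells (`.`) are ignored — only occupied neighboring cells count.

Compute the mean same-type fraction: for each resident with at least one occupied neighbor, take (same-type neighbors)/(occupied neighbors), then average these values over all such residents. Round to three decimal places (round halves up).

0.861

Row 1: (1,2)@ 1/1 · (1,3)@ 2/3 · (1,4)@ 2/3 · (1,5)@ 2/2 · (1,6)@ 2/2
Row 2: (2,1)@ 0/1 · (2,3)% 2/3 · (2,4)% 2/3 · (2,6)@ 3/3 · (2,7)@ 2/2
Row 3: (3,1)% 2/3 · (3,2)% 3/3 · (3,3)% 4/4 · (3,4)% 4/4 · (3,5)% 2/3 · (3,6)@ 2/3 · (3,7)@ 3/3
Row 4: (4,1)% 2/2 · (4,2)% 3/3 · (4,3)% 3/3 · (4,4)% 3/3 · (4,5)% 2/2 · (4,7)@ 2/2
Row 5: (5,7)@ 1/1
Sum over 24 residents: 1/1 + 2/3 + 2/3 + 2/2 + 2/2 + 0/1 + 2/3 + 2/3 + 3/3 + 2/2 + 2/3 + 3/3 + 4/4 + 4/4 + 2/3 + 2/3 + 3/3 + 2/2 + 3/3 + 3/3 + 3/3 + 2/2 + 2/2 + 1/1 = 62/3; mean = 62/3 ÷ 24 = 31/36 = 0.861111… → 0.861.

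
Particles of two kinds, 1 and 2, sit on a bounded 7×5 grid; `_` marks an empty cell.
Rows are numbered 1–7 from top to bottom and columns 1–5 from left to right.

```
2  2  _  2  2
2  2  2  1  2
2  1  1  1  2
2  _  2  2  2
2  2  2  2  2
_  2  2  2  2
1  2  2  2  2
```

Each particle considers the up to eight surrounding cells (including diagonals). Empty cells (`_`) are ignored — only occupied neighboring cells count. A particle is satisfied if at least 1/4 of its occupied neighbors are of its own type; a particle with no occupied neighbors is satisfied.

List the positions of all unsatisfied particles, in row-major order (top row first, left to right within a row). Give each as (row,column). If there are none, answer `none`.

Row 1: (1,1)2 3/3 satisfied · (1,2)2 4/4 satisfied · (1,4)2 3/4 satisfied · (1,5)2 2/3 satisfied
Row 2: (2,1)2 4/5 satisfied · (2,2)2 5/7 satisfied · (2,3)2 3/7 satisfied · (2,4)1 2/7 satisfied · (2,5)2 3/5 satisfied
Row 3: (3,1)2 3/4 satisfied · (3,2)1 1/7 not · (3,3)1 3/7 satisfied · (3,4)1 2/8 satisfied · (3,5)2 3/5 satisfied
Row 4: (4,1)2 3/4 satisfied · (4,3)2 4/7 satisfied · (4,4)2 6/8 satisfied · (4,5)2 4/5 satisfied
Row 5: (5,1)2 3/3 satisfied · (5,2)2 6/6 satisfied · (5,3)2 7/7 satisfied · (5,4)2 8/8 satisfied · (5,5)2 5/5 satisfied
Row 6: (6,2)2 6/7 satisfied · (6,3)2 8/8 satisfied · (6,4)2 8/8 satisfied · (6,5)2 5/5 satisfied
Row 7: (7,1)1 0/2 not · (7,2)2 3/4 satisfied · (7,3)2 5/5 satisfied · (7,4)2 5/5 satisfied · (7,5)2 3/3 satisfied

(3,2), (7,1)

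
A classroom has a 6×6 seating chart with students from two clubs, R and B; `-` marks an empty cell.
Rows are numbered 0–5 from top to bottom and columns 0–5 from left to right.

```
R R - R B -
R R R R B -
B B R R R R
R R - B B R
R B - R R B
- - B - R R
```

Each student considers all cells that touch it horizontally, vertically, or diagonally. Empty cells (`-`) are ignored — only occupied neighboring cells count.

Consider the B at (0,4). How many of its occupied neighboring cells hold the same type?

1

Occupied neighbors of (0,4): (0,3)=R, (1,3)=R, (1,4)=B.
Same type (B): 1 of 3.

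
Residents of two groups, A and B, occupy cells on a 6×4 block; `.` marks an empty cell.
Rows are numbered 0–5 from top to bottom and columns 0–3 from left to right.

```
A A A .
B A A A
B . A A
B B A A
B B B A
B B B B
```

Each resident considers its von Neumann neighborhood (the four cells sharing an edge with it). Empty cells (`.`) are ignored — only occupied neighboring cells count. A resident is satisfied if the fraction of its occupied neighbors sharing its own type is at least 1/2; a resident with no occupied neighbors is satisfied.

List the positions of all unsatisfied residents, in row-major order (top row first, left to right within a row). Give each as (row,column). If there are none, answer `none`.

Row 0: (0,0)A 1/2 satisfied · (0,1)A 3/3 satisfied · (0,2)A 2/2 satisfied
Row 1: (1,0)B 1/3 not · (1,1)A 2/3 satisfied · (1,2)A 4/4 satisfied · (1,3)A 2/2 satisfied
Row 2: (2,0)B 2/2 satisfied · (2,2)A 3/3 satisfied · (2,3)A 3/3 satisfied
Row 3: (3,0)B 3/3 satisfied · (3,1)B 2/3 satisfied · (3,2)A 2/4 satisfied · (3,3)A 3/3 satisfied
Row 4: (4,0)B 3/3 satisfied · (4,1)B 4/4 satisfied · (4,2)B 2/4 satisfied · (4,3)A 1/3 not
Row 5: (5,0)B 2/2 satisfied · (5,1)B 3/3 satisfied · (5,2)B 3/3 satisfied · (5,3)B 1/2 satisfied

(1,0), (4,3)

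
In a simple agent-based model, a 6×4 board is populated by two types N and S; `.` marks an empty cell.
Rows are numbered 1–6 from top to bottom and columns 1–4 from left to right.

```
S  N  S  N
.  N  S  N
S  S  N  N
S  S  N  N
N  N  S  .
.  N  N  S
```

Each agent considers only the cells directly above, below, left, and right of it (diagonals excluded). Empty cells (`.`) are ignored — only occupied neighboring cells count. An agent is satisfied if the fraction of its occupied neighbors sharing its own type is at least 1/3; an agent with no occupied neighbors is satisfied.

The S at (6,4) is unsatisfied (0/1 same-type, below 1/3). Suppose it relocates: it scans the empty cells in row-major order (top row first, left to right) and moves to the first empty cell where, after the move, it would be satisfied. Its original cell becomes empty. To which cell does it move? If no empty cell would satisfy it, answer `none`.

(2,1)

Vacating (6,4). Empty cells in order:
  (2,1): 2/3 same-type → satisfied — stop here.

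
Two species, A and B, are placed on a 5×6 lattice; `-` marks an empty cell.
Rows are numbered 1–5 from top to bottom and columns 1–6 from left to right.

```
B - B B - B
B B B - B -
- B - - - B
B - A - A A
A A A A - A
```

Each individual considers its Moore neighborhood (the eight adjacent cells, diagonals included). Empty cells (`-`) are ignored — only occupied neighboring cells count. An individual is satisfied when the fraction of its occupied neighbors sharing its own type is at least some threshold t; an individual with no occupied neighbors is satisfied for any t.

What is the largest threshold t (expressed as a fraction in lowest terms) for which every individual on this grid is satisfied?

1/3

(1,1)B 2/2
(1,3)B 3/3
(1,4)B 3/3
(1,6)B 1/1
(2,1)B 3/3
(2,2)B 5/5
(2,3)B 4/4
(2,5)B 3/3
(3,2)B 4/5
(3,6)B 1/3
(4,1)B 1/3
(4,3)A 3/4
(4,5)A 3/4
(4,6)A 2/3
(5,1)A 1/2
(5,2)A 3/4
(5,3)A 3/3
(5,4)A 3/3
(5,6)A 2/2
The smallest same-type fraction is 1/3 at (3,6), which reduces to 1/3. Any threshold above that leaves this individual unsatisfied.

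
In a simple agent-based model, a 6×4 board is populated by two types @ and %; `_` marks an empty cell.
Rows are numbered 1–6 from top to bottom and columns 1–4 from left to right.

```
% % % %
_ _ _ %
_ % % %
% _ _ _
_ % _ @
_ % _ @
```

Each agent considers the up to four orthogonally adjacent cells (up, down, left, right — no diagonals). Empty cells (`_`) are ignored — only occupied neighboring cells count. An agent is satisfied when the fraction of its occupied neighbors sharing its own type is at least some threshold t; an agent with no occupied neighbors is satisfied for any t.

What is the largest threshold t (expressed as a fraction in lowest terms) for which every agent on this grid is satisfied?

1/1

Row 1: (1,1)% 1/1 · (1,2)% 2/2 · (1,3)% 2/2 · (1,4)% 2/2
Row 2: (2,4)% 2/2
Row 3: (3,2)% 1/1 · (3,3)% 2/2 · (3,4)% 2/2
Row 4: (4,1)% — no occupied neighbors
Row 5: (5,2)% 1/1 · (5,4)@ 1/1
Row 6: (6,2)% 1/1 · (6,4)@ 1/1
The smallest same-type fraction is 1/1 at (1,1), which reduces to 1/1. Any threshold above that leaves this agent unsatisfied.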